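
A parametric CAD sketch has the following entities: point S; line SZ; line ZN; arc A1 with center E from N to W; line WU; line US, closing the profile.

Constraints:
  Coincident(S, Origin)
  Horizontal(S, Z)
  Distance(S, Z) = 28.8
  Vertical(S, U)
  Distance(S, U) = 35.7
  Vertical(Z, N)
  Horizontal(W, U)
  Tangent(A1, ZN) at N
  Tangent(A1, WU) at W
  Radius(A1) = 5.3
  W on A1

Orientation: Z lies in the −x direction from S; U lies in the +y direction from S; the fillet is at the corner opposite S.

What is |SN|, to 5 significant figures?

41.876

The virtual corner opposite S is at (-28.800, 35.700). Tangency of A1 to ZN means the radius EN is perpendicular to ZN and tangency of A1 to WU means the radius EW is perpendicular to WU, with radius 5.3, so the center E sits 5.3 in from both sides at E = (-23.500, 30.400). That places the tangent points at N = (-28.800, 30.400) on ZN and W = (-23.500, 35.700) on WU. Then |SN| = |N − S| = 41.876.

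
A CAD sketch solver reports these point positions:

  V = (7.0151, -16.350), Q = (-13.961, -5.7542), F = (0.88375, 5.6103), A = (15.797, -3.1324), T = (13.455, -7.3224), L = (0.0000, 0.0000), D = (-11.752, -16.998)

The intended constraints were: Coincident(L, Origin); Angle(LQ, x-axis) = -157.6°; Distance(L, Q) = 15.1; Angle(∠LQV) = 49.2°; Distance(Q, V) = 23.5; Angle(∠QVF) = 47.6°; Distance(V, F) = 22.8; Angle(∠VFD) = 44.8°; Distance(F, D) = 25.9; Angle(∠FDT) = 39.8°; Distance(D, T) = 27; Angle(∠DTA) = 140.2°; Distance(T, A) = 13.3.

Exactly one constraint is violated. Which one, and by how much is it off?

Distance(T, A) = 13.3 — off by 8.50.

L = (0.00, 0.00) ✓; LQ at -157.6° ✓; |LQ| = 15.10 ✓; ∠LQV = 49.20° ✓; |QV| = 23.50 ✓; ∠QVF = 47.60° ✓; |VF| = 22.80 ✓; ∠VFD = 44.80° ✓; |FD| = 25.90 ✓; ∠FDT = 39.80° ✓; |DT| = 27.00 ✓; ∠DTA = 140.2° ✓; |TA| = 4.800 ✗.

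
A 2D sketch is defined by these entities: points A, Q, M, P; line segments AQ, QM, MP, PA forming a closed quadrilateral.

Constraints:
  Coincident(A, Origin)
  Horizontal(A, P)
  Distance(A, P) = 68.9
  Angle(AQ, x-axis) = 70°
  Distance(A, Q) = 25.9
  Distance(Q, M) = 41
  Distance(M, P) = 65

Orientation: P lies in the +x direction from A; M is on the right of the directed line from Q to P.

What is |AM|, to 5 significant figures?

17.634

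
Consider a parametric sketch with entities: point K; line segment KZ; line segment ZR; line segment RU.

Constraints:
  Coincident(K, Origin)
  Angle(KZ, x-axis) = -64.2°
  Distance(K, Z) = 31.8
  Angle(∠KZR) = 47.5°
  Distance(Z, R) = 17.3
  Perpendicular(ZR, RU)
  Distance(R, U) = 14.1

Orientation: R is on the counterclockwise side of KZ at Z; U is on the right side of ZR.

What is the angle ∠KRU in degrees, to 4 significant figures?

169.9°

∠KZR = 47.5°, so ZR runs at -64.2° + (180° − 47.5°) = 68.30° from the x-axis; with |ZR| = 17.3, R = Z + 17.3·(cos 68.30°, sin 68.30°) = (20.24, -12.56). ZR ⟂ RU; with |RU| = 14.1 on the right of ZR, U = R + 14.1·(0.9291, -0.3697) = (33.34, -17.77). Then cos ∠KRU = RK·RU / (|RK||RU|), giving 169.9°.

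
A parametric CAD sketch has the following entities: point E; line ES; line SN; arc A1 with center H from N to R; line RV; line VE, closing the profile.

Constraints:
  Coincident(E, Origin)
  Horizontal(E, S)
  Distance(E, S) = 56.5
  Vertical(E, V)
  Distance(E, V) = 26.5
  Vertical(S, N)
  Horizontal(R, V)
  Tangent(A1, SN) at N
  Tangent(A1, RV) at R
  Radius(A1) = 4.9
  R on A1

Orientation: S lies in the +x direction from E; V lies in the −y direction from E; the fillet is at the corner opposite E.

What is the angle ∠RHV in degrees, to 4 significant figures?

84.58°

E is at the origin; E and S share the same y with |ES| = 56.5 and S on the +x side, so S = (56.50, 0.000). EV is vertical with |EV| = 26.5 and V on the −y side, so V = (0.000, -26.50). The virtual corner opposite E is at (56.50, -26.50). Since A1 is tangent to SN there, HN ⟂ SN and tangency of A1 to RV means the radius HR is perpendicular to RV, with radius 4.9, so the center H sits 4.9 in from both sides at H = (51.60, -21.60). That places the tangent points at N = (56.50, -21.60) on SN and R = (51.60, -26.50) on RV. Then cos ∠RHV = HR·HV / (|HR||HV|), giving 84.58°.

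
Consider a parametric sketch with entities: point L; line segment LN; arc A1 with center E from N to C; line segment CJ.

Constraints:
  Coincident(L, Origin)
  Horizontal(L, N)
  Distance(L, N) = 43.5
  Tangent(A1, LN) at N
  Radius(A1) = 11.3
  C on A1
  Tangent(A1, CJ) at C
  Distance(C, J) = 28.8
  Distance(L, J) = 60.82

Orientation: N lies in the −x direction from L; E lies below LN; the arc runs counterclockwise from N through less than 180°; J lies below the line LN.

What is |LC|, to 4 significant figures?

56.19

Checks: L = (0.00, 0.00) ✓; |EC| = 11.30 ✓; ∠(EC, CJ) = 90.00° ✓; |CJ| = 28.80 ✓; |LJ| = 60.82 ✓.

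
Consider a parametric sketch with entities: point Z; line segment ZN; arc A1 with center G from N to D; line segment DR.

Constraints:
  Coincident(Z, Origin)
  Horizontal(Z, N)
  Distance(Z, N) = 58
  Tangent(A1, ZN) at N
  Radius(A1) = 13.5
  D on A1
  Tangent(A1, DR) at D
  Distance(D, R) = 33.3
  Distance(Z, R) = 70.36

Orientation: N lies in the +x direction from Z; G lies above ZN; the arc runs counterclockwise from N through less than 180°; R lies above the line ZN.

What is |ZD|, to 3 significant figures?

72.3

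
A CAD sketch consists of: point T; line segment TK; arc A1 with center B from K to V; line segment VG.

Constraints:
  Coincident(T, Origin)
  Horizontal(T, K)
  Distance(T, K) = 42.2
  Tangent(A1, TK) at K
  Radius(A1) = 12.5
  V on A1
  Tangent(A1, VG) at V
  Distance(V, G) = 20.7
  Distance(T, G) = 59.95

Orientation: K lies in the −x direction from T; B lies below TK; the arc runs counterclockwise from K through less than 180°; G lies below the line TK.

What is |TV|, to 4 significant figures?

56.51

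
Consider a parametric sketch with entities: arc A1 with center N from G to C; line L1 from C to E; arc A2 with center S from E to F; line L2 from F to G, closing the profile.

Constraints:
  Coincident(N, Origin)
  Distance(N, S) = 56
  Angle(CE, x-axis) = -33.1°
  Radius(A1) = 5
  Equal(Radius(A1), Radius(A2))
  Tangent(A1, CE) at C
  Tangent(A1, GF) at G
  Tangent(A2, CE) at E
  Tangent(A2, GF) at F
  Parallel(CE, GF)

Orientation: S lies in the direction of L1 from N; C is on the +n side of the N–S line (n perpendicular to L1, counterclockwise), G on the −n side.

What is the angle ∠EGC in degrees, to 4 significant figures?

79.88°

The slot axis is L1's direction at -33.1°, so u = (cos -33.1°, sin -33.1°) = (0.8377, -0.5461) and n = (−sin -33.1°, cos -33.1°) = (0.5461, 0.8377). N is at the origin and S lies 56.0 along u from N, so S = 56.0·u = (46.91, -30.58). Tangency of A1 to both parallel lines with radius 5.0 puts C and G at N ± 5.0·n: C = (2.731, 4.189), G = (-2.731, -4.189). Equal radii place E and F the same way about S: E = S + 5.0·n = (49.64, -26.39), F = S − 5.0·n = (44.18, -34.77). Then cos ∠EGC = GE·GC / (|GE||GC|), giving 79.88°.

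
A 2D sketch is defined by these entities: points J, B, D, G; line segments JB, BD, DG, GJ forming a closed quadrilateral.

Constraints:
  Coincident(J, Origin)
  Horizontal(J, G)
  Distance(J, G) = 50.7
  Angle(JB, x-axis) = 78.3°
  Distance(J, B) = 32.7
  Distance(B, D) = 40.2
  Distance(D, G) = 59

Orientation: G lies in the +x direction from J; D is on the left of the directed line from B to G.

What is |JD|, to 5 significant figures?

68.789

J is at the origin; J and G share the same y with |JG| = 50.7 and G in +x, so G = (50.7, 0). JB runs at 78.3° with |JB| = 32.7, so B = (6.6311, 32.021). D is determined by |BD| = 40.2 and |DG| = 59.0 together: it lies at the intersection of circle(B, 40.2) and circle(G, 59.0). With |BG| = 54.474, the foot of the radical line on BG is 10.119 from B and the perpendicular offset is √(40.2² − 10.119²) = 38.906. Taking the left-of-BG solution: D = (37.687, 57.547).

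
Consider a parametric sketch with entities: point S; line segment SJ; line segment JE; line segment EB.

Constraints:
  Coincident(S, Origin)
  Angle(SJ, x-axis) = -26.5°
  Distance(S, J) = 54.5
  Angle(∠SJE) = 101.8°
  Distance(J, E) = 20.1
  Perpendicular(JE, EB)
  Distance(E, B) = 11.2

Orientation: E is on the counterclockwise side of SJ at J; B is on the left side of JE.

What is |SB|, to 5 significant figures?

52.466

S is at the origin; SJ runs at -26.5° with length 54.5, so J = 54.5·(cos -26.5°, sin -26.5°) = (48.774, -24.318). ∠SJE = 101.8°, so JE runs at -26.5° + (180° − 101.8°) = 51.700° from the x-axis; with |JE| = 20.1, E = J + 20.1·(cos 51.700°, sin 51.700°) = (61.231, -8.5438). JE ⟂ EB; with |EB| = 11.2 on the left of JE, B = E + 11.2·(-0.78478, 0.61978) = (52.442, -1.6023). Then |SB| = |B − S| = 52.466.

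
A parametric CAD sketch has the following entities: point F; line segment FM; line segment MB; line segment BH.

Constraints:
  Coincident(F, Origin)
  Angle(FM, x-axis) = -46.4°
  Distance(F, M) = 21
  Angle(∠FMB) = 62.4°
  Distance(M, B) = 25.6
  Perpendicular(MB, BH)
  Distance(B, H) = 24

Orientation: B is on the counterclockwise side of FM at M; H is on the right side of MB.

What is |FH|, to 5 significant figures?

45.470

∠FMB = 62.4°, so MB runs at -46.4° + (180° − 62.4°) = 71.200° from the x-axis; with |MB| = 25.6, B = M + 25.6·(cos 71.200°, sin 71.200°) = (22.732, 9.0266). The perpendicularity gives BH at right angles to MB; with |BH| = 24.0 on the right of MB, H = B + 24.0·(0.94665, -0.32227) = (45.452, 1.2922). Then |FH| = |H − F| = 45.470.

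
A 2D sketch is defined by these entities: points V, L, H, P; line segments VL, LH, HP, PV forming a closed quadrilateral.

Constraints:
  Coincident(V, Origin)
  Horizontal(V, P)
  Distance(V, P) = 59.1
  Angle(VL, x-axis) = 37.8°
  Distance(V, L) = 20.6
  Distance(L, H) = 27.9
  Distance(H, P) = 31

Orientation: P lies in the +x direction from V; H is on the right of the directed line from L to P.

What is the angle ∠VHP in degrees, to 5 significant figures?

137.48°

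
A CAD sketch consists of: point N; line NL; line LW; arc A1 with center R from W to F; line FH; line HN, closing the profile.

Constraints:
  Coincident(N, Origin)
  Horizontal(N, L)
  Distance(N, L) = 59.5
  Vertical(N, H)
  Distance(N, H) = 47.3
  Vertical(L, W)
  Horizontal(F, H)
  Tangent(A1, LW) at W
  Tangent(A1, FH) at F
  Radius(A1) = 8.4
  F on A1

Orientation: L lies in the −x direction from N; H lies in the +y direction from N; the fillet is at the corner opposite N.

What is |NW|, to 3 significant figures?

71.1

N is at the origin; NL is horizontal with |NL| = 59.5 and L on the −x side, so L = (-59.5, 0.00). NH is vertical with |NH| = 47.3 and H on the +y side, so H = (0.00, 47.3). The virtual corner opposite N is at (-59.5, 47.3). Since A1 is tangent to LW there, RW ⟂ LW and the tangent condition forces RF to be normal to FH, with radius 8.4, so the center R sits 8.4 in from both sides at R = (-51.1, 38.9). That places the tangent points at W = (-59.5, 38.9) on LW and F = (-51.1, 47.3) on FH. Then |NW| = |W − N| = 71.1.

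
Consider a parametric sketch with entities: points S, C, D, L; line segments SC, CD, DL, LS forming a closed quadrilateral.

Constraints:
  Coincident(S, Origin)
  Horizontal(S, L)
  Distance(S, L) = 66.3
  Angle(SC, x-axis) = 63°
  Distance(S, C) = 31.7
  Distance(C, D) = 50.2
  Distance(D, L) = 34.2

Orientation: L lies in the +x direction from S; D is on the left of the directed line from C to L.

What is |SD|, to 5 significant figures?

72.751

Checks: |SL| = 66.30 ✓; |SC| = 31.70 ✓; |CD| = 50.20 ✓; |DL| = 34.20 ✓.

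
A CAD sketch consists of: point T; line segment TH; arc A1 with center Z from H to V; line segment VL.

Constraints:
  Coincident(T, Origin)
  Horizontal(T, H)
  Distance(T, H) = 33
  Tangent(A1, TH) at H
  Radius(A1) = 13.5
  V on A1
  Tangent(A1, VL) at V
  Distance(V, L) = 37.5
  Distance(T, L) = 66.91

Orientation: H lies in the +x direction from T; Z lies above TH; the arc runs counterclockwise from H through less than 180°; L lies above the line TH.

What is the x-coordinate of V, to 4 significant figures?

46.39

T is at the origin; TH is horizontal with |TH| = 33.0 and H on the +x side, so H = (33.00, 0.000). Since A1 is tangent to TH there, ZH ⟂ TH, so Z = H + (0, 13.5) = (33.00, 13.50). Since ZV ⟂ VL (tangency), |ZL| = √(13.5² + 37.5²) = 39.86 regardless of where V sits on A1. So L lies on both circle(T, 66.91) and circle(Z, 39.86); the above-TH intersection is L = (41.58, 52.42). V is the foot of the tangent from L: V = (46.39, 15.23).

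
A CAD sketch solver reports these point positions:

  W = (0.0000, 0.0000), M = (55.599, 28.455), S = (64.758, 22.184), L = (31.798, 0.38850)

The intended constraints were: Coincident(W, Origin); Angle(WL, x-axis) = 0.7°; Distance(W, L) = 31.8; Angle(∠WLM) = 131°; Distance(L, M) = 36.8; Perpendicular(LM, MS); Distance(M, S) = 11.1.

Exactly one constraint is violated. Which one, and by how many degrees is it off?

Perpendicular(LM, MS) — off by 5.90°.

W = (0.00, 0.00) ✓; WL at 0.7000° ✓; |WL| = 31.80 ✓; ∠WLM = 131.0° ✓; |LM| = 36.80 ✓; ∠(LM, MS) = 84.10° ✗; |MS| = 11.10 ✓.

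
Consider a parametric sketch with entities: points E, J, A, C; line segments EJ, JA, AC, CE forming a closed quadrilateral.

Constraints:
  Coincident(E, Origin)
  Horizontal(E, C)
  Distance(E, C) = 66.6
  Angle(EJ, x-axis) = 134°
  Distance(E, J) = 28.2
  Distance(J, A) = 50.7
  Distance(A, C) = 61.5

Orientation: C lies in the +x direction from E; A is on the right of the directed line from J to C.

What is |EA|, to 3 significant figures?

23.4

Checks: EJ at 134.0° ✓; |JA| = 50.70 ✓; |AC| = 61.50 ✓.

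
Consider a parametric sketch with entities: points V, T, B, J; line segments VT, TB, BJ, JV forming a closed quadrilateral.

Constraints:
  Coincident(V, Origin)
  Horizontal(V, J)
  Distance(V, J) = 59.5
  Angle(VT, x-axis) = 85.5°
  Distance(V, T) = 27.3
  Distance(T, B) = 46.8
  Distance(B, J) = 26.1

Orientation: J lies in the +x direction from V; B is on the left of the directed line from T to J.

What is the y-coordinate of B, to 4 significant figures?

23.81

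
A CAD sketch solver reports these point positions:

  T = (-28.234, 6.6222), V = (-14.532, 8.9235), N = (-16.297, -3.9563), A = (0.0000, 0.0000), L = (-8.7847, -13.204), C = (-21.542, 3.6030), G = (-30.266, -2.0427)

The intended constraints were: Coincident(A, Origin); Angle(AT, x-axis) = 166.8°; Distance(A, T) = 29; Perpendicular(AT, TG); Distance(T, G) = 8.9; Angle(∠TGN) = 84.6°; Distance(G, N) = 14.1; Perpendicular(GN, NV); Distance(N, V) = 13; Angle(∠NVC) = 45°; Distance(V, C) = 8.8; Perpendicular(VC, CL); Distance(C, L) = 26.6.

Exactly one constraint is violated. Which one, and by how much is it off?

Distance(C, L) = 26.6 — off by 5.50.

A = (0.00, 0.00) ✓; AT at 166.8° ✓; |AT| = 29.00 ✓; ∠(AT, TG) = 90.00° ✓; |TG| = 8.900 ✓; ∠TGN = 84.60° ✓; |GN| = 14.10 ✓; ∠(GN, NV) = 90.00° ✓; |NV| = 13.00 ✓; ∠NVC = 45.00° ✓; |VC| = 8.800 ✓; ∠(VC, CL) = 90.00° ✓; |CL| = 21.10 ✗.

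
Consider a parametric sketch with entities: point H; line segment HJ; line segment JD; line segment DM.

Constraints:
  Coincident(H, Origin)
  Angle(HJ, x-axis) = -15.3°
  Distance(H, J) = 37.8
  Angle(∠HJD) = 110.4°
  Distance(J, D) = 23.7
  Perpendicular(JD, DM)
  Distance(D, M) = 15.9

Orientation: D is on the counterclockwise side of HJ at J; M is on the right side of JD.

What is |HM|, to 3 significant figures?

63.2

∠HJD = 110.4°, so JD runs at -15.3° + (180° − 110.4°) = 54.3° from the x-axis; with |JD| = 23.7, D = J + 23.7·(cos 54.3°, sin 54.3°) = (50.3, 9.27). JD ⟂ DM; with |DM| = 15.9 on the right of JD, M = D + 15.9·(0.812, -0.584) = (63.2, -0.00633). Then |HM| = |M − H| = 63.2.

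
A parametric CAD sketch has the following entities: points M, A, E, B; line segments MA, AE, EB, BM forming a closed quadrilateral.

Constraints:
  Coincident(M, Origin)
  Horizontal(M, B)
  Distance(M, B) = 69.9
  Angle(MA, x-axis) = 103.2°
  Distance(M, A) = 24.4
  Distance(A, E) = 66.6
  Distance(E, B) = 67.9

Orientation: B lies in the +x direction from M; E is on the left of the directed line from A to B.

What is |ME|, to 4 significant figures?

79.72

Checks: |AE| = 66.60 ✓; |EB| = 67.90 ✓.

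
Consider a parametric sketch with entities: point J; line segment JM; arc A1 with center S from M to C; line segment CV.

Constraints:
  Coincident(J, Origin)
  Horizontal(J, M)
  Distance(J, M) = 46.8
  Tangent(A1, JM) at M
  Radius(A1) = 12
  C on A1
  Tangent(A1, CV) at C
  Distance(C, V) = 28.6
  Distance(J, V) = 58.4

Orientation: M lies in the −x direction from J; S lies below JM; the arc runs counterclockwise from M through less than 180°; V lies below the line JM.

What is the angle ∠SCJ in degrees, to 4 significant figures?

16.52°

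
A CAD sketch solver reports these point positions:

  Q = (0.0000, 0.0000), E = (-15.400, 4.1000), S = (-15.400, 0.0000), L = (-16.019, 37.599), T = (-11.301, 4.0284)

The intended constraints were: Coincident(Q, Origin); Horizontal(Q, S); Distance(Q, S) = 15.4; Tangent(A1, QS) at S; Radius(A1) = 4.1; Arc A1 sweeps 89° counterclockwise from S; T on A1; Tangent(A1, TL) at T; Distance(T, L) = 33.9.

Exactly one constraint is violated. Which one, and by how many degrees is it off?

Tangent(A1, TL) at T — off by 9.00°.

Q = (0.00, 0.00) ✓; Q.y = 0.00, S.y = 0.00 ✓; |QS| = 15.40 ✓; ∠(ES, SQ) = 90.00° ✓; |ES| = 4.100 ✓; bearing(E→T) − bearing(E→S) = 89.00° ✓; |ET| = 4.100 ✓; ∠(ET, TL) = 81.00° ✗; |TL| = 33.90 ✓.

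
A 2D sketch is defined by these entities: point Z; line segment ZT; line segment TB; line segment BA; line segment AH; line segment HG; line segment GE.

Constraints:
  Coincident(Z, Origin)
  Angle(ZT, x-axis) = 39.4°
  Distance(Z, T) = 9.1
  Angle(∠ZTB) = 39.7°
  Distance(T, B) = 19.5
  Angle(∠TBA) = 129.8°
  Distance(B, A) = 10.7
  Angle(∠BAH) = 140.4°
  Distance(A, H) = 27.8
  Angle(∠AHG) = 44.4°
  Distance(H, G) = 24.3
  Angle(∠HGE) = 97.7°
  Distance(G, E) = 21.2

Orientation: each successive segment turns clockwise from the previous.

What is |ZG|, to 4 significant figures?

13.12

Z is at the origin; ZT runs at 39.4° with length 9.1, so T = (7.032, 5.776). ∠ZTB = 39.7° gives TB at -100.9° from the x-axis; with |TB| = 19.5, B = (3.345, -13.37). ∠TBA = 129.8° gives BA at -151.1° from the x-axis; with |BA| = 10.7, A = (-6.023, -18.54). ∠BAH = 140.4° gives AH at 169.3° from the x-axis; with |AH| = 27.8, H = (-33.34, -13.38). ∠AHG = 44.4° gives HG at 33.70° from the x-axis; with |HG| = 24.3, G = (-13.12, 0.1010). Then |ZG| = |G − Z| = 13.12.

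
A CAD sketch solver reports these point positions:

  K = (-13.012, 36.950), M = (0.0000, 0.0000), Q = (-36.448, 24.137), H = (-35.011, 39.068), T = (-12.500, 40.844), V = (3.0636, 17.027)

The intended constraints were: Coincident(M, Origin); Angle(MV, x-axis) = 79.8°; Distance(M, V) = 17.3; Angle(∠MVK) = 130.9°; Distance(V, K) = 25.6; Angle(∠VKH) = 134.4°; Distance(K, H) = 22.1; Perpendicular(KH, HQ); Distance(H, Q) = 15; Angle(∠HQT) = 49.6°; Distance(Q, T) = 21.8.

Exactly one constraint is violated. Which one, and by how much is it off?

Distance(Q, T) = 21.8 — off by 7.40.

M = (0.00, 0.00) ✓; MV at 79.80° ✓; |MV| = 17.30 ✓; ∠MVK = 130.9° ✓; |VK| = 25.60 ✓; ∠VKH = 134.4° ✓; |KH| = 22.10 ✓; ∠(KH, HQ) = 90.00° ✓; |HQ| = 15.00 ✓; ∠HQT = 49.60° ✓; |QT| = 29.20 ✗.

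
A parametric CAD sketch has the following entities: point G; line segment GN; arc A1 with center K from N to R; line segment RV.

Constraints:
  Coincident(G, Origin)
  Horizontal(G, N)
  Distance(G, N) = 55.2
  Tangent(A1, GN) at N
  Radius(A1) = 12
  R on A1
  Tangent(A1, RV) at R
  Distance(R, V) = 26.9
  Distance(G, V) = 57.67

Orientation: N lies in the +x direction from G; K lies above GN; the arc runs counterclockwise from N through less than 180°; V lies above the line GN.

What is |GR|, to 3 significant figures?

66.5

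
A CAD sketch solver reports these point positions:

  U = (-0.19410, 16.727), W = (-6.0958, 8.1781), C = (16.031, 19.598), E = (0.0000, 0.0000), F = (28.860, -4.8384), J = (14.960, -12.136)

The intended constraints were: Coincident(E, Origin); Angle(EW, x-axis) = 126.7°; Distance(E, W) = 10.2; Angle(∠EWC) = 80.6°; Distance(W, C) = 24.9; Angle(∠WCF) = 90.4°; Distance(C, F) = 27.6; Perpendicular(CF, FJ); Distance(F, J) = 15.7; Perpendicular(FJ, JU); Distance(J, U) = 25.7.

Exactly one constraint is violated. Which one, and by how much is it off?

Distance(J, U) = 25.7 — off by 6.90.

E = (0.00, 0.00) ✓; EW at 126.7° ✓; |EW| = 10.20 ✓; ∠EWC = 80.60° ✓; |WC| = 24.90 ✓; ∠WCF = 90.40° ✓; |CF| = 27.60 ✓; ∠(CF, FJ) = 90.00° ✓; |FJ| = 15.70 ✓; ∠(FJ, JU) = 90.00° ✓; |JU| = 32.60 ✗.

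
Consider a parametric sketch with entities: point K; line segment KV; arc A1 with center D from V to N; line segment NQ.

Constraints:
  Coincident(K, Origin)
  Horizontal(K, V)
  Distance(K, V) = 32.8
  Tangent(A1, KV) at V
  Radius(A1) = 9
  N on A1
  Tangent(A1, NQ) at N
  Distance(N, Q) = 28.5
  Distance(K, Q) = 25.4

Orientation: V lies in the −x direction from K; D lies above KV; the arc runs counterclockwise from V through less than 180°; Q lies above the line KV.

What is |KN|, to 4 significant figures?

26.24

K is at the origin; K and V share the same y with |KV| = 32.8 and V on the −x side, so V = (-32.80, 0.000). Tangency of A1 to KV means the radius DV is perpendicular to KV, so D = V + (0, 9) = (-32.80, 9.000). Since DN ⟂ NQ (tangency), |DQ| = √(9.0² + 28.5²) = 29.89 regardless of where N sits on A1. So Q lies on both circle(K, 25.4) and circle(D, 29.89); the above-KV intersection is Q = (-7.167, 24.37). N is the foot of the tangent from Q: N = (-26.06, 3.033).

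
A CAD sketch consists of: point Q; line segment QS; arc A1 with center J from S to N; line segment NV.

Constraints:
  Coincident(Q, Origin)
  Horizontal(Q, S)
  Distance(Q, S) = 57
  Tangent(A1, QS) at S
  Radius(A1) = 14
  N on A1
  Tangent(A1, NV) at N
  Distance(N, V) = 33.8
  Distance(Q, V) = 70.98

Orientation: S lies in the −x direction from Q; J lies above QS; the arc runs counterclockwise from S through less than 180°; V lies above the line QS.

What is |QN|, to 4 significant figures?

46.50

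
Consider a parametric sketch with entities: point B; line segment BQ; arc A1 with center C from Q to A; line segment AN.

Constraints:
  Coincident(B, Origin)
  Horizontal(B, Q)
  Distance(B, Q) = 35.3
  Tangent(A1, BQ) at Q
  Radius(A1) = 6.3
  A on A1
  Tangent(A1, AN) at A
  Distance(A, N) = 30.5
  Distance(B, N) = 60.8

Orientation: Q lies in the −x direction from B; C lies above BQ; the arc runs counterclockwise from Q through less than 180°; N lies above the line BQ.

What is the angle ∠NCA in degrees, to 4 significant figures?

78.33°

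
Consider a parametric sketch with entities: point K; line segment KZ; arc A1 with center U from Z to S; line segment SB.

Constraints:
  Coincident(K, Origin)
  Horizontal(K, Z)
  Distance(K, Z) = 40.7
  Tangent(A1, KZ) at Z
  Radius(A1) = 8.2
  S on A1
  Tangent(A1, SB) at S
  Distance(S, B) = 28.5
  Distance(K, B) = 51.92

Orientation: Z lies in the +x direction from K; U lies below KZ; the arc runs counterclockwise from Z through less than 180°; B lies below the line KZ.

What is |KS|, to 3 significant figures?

33.8

K is at the origin; K and Z share the same y with |KZ| = 40.7 and Z on the +x side, so Z = (40.7, 0.00). Since A1 is tangent to KZ there, UZ ⟂ KZ, so U = Z + (0, -8.2) = (40.7, -8.20). Since US ⟂ SB (tangency), |UB| = √(8.2² + 28.5²) = 29.7 regardless of where S sits on A1. So B lies on both circle(K, 51.92) and circle(U, 29.7); the below-KZ intersection is B = (35.9, -37.5). S is the foot of the tangent from B: S = (32.6, -9.17).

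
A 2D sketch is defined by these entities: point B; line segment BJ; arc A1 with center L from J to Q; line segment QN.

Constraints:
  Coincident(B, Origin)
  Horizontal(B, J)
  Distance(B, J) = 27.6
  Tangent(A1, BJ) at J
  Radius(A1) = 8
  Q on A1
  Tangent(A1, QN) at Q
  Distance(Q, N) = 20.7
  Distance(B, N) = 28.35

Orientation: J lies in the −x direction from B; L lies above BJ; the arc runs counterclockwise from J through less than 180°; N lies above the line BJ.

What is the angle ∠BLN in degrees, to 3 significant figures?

66.2°

B is at the origin; BJ is horizontal with |BJ| = 27.6 and J on the −x side, so J = (-27.6, 0.00). A1 meets BJ tangentially, so LJ is at right angles to BJ, so L = J + (0, 8) = (-27.6, 8.00). Since LQ ⟂ QN (tangency), |LN| = √(8.0² + 20.7²) = 22.2 regardless of where Q sits on A1. So N lies on both circle(B, 28.35) and circle(L, 22.2); the above-BJ intersection is N = (-13.3, 25.0). Q is the foot of the tangent from N: Q = (-20.0, 5.42).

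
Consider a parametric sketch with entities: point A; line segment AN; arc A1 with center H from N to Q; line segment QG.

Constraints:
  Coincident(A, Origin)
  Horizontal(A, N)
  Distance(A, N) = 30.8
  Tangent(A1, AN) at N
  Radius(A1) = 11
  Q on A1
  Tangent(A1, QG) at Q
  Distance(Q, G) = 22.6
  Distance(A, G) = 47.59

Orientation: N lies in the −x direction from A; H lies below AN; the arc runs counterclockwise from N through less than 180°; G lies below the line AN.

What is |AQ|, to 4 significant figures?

43.66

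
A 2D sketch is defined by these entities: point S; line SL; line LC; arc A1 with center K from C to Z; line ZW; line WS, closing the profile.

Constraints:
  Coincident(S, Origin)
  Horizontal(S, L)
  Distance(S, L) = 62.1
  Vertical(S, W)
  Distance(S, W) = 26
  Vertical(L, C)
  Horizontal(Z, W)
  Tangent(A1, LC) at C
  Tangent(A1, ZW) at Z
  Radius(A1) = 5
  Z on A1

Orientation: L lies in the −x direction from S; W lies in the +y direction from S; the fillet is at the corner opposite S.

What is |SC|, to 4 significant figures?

65.55

S is at the origin; SL is horizontal with |SL| = 62.1 and L on the −x side, so L = (-62.10, 0.000). SW is vertical with |SW| = 26.0 and W on the +y side, so W = (0.000, 26.00). The virtual corner opposite S is at (-62.10, 26.00). Since A1 is tangent to LC there, KC ⟂ LC and since A1 is tangent to ZW there, KZ ⟂ ZW, with radius 5.0, so the center K sits 5.0 in from both sides at K = (-57.10, 21.00). That places the tangent points at C = (-62.10, 21.00) on LC and Z = (-57.10, 26.00) on ZW. Then |SC| = |C − S| = 65.55.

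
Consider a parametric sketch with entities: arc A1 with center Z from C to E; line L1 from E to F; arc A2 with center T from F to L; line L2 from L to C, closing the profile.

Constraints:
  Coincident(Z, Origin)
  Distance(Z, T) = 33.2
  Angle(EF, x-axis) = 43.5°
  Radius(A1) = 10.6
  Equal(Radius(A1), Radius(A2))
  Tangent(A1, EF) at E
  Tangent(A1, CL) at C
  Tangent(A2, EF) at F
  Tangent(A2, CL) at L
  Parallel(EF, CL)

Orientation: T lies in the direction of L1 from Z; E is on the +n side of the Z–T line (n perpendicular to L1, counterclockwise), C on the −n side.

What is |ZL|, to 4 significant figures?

34.85

Tangency of A1 to both parallel lines with radius 10.6 puts E and C at Z ± 10.6·n: E = (-7.297, 7.689), C = (7.297, -7.689). Equal radii place F and L the same way about T: F = T + 10.6·n = (16.79, 30.54), L = T − 10.6·n = (31.38, 15.16). Then |ZL| = |L − Z| = 34.85.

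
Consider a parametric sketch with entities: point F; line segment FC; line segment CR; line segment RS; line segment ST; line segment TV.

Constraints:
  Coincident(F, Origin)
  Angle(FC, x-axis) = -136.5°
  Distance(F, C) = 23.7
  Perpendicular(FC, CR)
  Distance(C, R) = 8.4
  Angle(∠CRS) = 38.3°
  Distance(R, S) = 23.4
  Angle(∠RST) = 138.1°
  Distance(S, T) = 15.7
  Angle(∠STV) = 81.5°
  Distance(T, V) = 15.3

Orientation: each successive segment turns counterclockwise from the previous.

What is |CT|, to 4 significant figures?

28.98

∠CRS = 38.3° gives RS at 95.20° from the x-axis; with |RS| = 23.4, S = (-13.53, 0.8965). ∠RST = 138.1° gives ST at 137.1° from the x-axis; with |ST| = 15.7, T = (-25.03, 11.58). Then |CT| = |T − C| = 28.98.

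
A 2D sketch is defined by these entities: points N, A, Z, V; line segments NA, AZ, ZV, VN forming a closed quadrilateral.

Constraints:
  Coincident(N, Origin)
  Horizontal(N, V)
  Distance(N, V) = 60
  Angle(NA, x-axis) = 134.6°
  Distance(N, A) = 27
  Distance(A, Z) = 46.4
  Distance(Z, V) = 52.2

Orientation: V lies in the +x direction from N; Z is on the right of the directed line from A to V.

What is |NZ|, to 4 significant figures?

19.66

Checks: |AZ| = 46.40 ✓; |ZV| = 52.20 ✓.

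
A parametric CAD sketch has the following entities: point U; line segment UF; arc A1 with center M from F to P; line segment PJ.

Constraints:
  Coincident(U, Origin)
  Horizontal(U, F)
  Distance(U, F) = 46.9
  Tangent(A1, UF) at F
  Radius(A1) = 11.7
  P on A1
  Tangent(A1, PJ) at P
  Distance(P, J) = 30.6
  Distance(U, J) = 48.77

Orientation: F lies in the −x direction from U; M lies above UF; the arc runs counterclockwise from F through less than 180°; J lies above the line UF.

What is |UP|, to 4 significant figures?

36.65

U is at the origin; UF is horizontal with |UF| = 46.9 and F on the −x side, so F = (-46.90, 0.000). The tangent condition forces MF to be normal to UF, so M = F + (0, 11.7) = (-46.90, 11.70). Since MP ⟂ PJ (tangency), |MJ| = √(11.7² + 30.6²) = 32.76 regardless of where P sits on A1. So J lies on both circle(U, 48.77) and circle(M, 32.76); the above-UF intersection is J = (-29.05, 39.17). P is the foot of the tangent from J: P = (-35.46, 9.250).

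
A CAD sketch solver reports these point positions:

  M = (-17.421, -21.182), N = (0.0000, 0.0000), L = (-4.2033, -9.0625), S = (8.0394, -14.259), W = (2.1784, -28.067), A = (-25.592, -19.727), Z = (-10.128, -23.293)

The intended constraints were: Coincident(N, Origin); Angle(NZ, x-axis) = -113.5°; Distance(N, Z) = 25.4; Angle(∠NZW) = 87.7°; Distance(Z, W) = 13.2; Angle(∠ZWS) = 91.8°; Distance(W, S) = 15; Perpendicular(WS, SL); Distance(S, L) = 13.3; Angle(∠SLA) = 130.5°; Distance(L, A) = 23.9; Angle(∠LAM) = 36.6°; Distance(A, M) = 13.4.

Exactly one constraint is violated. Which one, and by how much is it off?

Distance(A, M) = 13.4 — off by 5.10.

N = (0.00, 0.00) ✓; NZ at -113.5° ✓; |NZ| = 25.40 ✓; ∠NZW = 87.70° ✓; |ZW| = 13.20 ✓; ∠ZWS = 91.80° ✓; |WS| = 15.00 ✓; ∠(WS, SL) = 90.00° ✓; |SL| = 13.30 ✓; ∠SLA = 130.5° ✓; |LA| = 23.90 ✓; ∠LAM = 36.60° ✓; |AM| = 8.300 ✗.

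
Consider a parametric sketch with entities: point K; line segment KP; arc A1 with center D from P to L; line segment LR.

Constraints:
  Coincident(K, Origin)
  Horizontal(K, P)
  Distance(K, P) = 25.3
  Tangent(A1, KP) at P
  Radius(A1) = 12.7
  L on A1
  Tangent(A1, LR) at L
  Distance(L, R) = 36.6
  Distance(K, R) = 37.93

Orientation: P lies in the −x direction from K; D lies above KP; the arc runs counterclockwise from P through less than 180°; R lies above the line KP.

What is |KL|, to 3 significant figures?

15.7

Checks: |DP| = 12.70 ✓; |DL| = 12.70 ✓; ∠(DL, LR) = 90.00° ✓; |LR| = 36.60 ✓; |KR| = 37.93 ✓.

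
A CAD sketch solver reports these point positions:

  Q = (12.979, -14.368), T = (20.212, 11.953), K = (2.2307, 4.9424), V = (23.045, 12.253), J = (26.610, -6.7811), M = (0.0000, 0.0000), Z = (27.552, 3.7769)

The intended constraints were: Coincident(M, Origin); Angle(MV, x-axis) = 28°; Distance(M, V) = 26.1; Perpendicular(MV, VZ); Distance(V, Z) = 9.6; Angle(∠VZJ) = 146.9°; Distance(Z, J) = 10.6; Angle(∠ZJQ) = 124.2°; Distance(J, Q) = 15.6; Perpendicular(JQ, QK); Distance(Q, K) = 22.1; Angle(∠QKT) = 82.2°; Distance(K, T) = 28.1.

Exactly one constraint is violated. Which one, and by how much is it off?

Distance(K, T) = 28.1 — off by 8.80.

M = (0.00, 0.00) ✓; MV at 28.00° ✓; |MV| = 26.10 ✓; ∠(MV, VZ) = 90.00° ✓; |VZ| = 9.600 ✓; ∠VZJ = 146.9° ✓; |ZJ| = 10.60 ✓; ∠ZJQ = 124.2° ✓; |JQ| = 15.60 ✓; ∠(JQ, QK) = 90.00° ✓; |QK| = 22.10 ✓; ∠QKT = 82.20° ✓; |KT| = 19.30 ✗.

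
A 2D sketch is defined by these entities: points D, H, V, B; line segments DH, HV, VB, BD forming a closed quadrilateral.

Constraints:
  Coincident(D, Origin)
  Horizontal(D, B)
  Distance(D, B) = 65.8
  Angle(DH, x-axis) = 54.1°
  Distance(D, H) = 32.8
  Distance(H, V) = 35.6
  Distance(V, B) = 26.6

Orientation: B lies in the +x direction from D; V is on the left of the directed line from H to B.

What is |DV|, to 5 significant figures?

59.863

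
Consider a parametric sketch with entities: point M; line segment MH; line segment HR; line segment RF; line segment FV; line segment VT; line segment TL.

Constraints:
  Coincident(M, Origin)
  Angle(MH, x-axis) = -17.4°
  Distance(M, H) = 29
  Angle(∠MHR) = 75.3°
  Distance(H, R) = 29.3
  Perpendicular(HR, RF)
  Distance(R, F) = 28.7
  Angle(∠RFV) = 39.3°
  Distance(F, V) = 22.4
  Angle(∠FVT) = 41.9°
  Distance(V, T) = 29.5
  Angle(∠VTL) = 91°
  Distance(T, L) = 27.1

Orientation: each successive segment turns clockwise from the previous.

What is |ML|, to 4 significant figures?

36.33

M is at the origin; MH runs at -17.4° with length 29.0, so H = (27.67, -8.672). ∠MHR = 75.3° gives HR at -122.1° from the x-axis; with |HR| = 29.3, R = (12.10, -33.49). The perpendicularity gives RF at right angles to HR, so RF runs at 147.9°; with |RF| = 28.7, F = (-12.21, -18.24). ∠RFV = 39.3° gives FV at 7.200° from the x-axis; with |FV| = 22.4, V = (10.01, -15.43). ∠FVT = 41.9° gives VT at -130.9° from the x-axis; with |VT| = 29.5, T = (-9.301, -37.73). ∠VTL = 91.0° gives TL at 140.1° from the x-axis; with |TL| = 27.1, L = (-30.09, -20.35). Then |ML| = |L − M| = 36.33.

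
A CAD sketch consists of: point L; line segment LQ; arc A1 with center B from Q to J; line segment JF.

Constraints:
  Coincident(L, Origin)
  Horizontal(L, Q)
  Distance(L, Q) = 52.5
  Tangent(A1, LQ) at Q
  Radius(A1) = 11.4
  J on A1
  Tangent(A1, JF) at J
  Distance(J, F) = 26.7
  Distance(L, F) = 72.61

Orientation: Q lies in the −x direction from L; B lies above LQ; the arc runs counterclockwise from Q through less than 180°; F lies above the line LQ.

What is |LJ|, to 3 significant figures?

47.7

L is at the origin; LQ is horizontal with |LQ| = 52.5 and Q on the −x side, so Q = (-52.5, 0.00). Tangency of A1 to LQ means the radius BQ is perpendicular to LQ, so B = Q + (0, 11.4) = (-52.5, 11.4). Since BJ ⟂ JF (tangency), |BF| = √(11.4² + 26.7²) = 29.0 regardless of where J sits on A1. So F lies on both circle(L, 72.61) and circle(B, 29.0); the above-LQ intersection is F = (-61.2, 39.1). J is the foot of the tangent from F: J = (-43.8, 18.8).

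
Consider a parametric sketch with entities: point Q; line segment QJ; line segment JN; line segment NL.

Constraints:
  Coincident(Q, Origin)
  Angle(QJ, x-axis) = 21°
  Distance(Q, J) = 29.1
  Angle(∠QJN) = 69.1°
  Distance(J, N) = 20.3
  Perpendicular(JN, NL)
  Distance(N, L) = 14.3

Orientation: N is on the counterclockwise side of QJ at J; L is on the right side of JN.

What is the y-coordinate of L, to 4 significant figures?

35.09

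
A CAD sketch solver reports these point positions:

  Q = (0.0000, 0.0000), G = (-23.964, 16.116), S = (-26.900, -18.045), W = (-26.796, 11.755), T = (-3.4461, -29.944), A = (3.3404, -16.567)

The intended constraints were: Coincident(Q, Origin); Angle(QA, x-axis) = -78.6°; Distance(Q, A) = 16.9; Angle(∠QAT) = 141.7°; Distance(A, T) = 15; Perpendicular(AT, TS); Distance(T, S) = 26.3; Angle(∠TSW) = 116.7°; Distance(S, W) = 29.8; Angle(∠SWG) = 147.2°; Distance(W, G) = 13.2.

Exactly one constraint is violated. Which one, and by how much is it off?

Distance(W, G) = 13.2 — off by 8.00.

Q = (0.00, 0.00) ✓; QA at -78.60° ✓; |QA| = 16.90 ✓; ∠QAT = 141.7° ✓; |AT| = 15.00 ✓; ∠(AT, TS) = 90.00° ✓; |TS| = 26.30 ✓; ∠TSW = 116.7° ✓; |SW| = 29.80 ✓; ∠SWG = 147.2° ✓; |WG| = 5.200 ✗.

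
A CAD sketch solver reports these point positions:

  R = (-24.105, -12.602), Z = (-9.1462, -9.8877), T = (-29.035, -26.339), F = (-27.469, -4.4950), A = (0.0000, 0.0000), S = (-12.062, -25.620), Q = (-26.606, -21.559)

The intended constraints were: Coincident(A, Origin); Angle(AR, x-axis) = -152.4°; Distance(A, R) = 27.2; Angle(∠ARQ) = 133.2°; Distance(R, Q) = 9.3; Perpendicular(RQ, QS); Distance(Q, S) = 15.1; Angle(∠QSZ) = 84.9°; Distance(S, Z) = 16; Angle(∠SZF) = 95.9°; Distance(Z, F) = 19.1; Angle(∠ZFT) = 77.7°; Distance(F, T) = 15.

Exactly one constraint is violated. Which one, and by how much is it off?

Distance(F, T) = 15 — off by 6.90.

A = (0.00, 0.00) ✓; AR at -152.4° ✓; |AR| = 27.20 ✓; ∠ARQ = 133.2° ✓; |RQ| = 9.300 ✓; ∠(RQ, QS) = 90.00° ✓; |QS| = 15.10 ✓; ∠QSZ = 84.90° ✓; |SZ| = 16.00 ✓; ∠SZF = 95.90° ✓; |ZF| = 19.10 ✓; ∠ZFT = 77.70° ✓; |FT| = 21.90 ✗.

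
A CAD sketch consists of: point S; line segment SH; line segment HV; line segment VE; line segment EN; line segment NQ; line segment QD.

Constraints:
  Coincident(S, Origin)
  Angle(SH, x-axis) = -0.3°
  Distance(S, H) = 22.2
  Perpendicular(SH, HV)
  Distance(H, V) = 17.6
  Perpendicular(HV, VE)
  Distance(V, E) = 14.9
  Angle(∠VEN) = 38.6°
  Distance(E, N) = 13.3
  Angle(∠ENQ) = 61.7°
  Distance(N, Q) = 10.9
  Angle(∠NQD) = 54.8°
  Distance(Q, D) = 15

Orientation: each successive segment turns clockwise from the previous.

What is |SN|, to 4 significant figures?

19.99

S is at the origin; SH runs at -0.3° with length 22.2, so H = (22.20, -0.1162). SH ⟂ HV, so HV runs at -90.30°; with |HV| = 17.6, V = (22.11, -17.72). The perpendicularity gives VE at right angles to HV, so VE runs at 179.7°; with |VE| = 14.9, E = (7.208, -17.64). ∠VEN = 38.6° gives EN at 38.30° from the x-axis; with |EN| = 13.3, N = (17.65, -9.395). Then |SN| = |N − S| = 19.99.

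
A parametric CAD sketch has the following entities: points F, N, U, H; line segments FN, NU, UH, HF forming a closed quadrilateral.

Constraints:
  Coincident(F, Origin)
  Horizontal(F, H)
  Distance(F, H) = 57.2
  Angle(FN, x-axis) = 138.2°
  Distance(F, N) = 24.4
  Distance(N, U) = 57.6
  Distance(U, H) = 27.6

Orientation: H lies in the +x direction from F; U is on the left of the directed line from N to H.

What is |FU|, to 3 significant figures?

44.5

F is at the origin; F and H share the same y with |FH| = 57.2 and H in +x, so H = (57.2, 0). FN runs at 138.2° with |FN| = 24.4, so N = (-18.2, 16.3). U is determined by |NU| = 57.6 and |UH| = 27.6 together: it lies at the intersection of circle(N, 57.6) and circle(H, 27.6). With |NH| = 77.1, the foot of the radical line on NH is 55.1 from N and the perpendicular offset is √(57.6² − 55.1²) = 16.7. Taking the left-of-NH solution: U = (39.2, 20.9).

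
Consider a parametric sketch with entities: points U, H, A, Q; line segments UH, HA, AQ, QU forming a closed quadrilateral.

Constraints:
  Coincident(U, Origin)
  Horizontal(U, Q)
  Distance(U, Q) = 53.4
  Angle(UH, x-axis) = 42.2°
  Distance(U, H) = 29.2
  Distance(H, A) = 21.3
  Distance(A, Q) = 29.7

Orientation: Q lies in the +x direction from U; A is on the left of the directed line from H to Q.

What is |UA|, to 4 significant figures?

49.65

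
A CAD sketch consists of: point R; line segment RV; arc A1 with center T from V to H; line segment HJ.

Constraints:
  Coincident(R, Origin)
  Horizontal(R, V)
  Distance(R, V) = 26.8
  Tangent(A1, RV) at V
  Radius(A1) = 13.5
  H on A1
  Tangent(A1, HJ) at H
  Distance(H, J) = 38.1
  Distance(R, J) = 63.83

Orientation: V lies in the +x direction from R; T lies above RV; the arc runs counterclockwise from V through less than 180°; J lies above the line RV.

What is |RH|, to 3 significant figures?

42.9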